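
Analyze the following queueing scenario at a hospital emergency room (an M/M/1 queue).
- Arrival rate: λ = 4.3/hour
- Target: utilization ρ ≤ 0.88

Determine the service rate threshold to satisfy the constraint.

ρ = λ/μ, so μ = λ/ρ
μ ≥ 4.3/0.88 = 4.8864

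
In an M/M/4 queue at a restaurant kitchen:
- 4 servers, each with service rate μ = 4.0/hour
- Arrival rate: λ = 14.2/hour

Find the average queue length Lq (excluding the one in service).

Traffic intensity: ρ = λ/(cμ) = 14.2/(4×4.0) = 0.8875
Since ρ = 0.8875 < 1, system is stable.
Offered load a = λ/μ = cρ = 14.2/4.0 = 3.5500
P₀ = [ Σₙ₌₀^3 aⁿ/n! + a^4/(4!(1-ρ)) ]⁻¹
Σ = a^0/0! + a^1/1! + a^2/2! + a^3/3! = 1.0000 + 3.5500 + 6.3012 + 7.4565 = 18.3077
a^4/(4!(1-ρ)) = 158.8230/(24 × 0.1125) = 58.8233
P₀ = 1/(18.3077 + 58.8233) = 0.01296
Lq = P₀·a^4·ρ / (4!(1-ρ)²) = 0.01296494 × 158.8230 × 0.8875000 / (24 × 0.01265625) = 6.0164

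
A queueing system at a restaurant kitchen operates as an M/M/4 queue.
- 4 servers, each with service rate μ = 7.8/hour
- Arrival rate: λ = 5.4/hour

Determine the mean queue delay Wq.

Traffic intensity: ρ = λ/(cμ) = 5.4/(4×7.8) = 0.1731
Since ρ = 0.1731 < 1, system is stable.
Offered load a = λ/μ = cρ = 5.4/7.8 = 0.6923
P₀ = [ Σₙ₌₀^3 aⁿ/n! + a^4/(4!(1-ρ)) ]⁻¹
Σ = a^0/0! + a^1/1! + a^2/2! + a^3/3! = 1.0000 + 0.69231 + 0.23964 + 0.055303 = 1.9873
a^4/(4!(1-ρ)) = 0.2297/(24 × 0.8269) = 0.01157
P₀ = 1/(1.9873 + 0.01157) = 0.5003
Lq = P₀·a^4·ρ / (4!(1-ρ)²) = 0.5003 × 0.2297 × 0.1731 / (24 × 0.6838) = 0.001212
Wq = Lq/λ = 0.00121204/5.4 = 0.0002245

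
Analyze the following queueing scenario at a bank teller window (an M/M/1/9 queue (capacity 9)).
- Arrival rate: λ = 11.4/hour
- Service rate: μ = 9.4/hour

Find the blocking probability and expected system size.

ρ = λ/μ = 11.4/9.4 = 1.212766
P₀ = (1-ρ)/(1-ρ^(K+1)) = (1-1.212766)/(1-1.212766^10) = -0.2128/-5.8829 = 0.03617
P_K = P₀×ρ^K = 0.03617 × 1.212766^9 = 0.03617 × 5.6754 = 0.2053
Blocking probability P_9 = 0.2053 (20.53%)
L = ρ[1 - (K+1)ρ^K + Kρ^(K+1)] / [(1-ρ)(1-ρ^(K+1))]
L = 1.212766 × (1 - 10×5.67536 + 9×6.88288) / ((1 - 1.212766) × (1 - 6.88288)) = 5.9998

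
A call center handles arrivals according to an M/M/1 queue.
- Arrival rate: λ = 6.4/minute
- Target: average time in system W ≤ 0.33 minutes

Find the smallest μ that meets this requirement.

For M/M/1: W = 1/(μ-λ)
Need W ≤ 0.33, so 1/(μ-λ) ≤ 0.33
μ - λ ≥ 1/0.33 = 3.0303
μ ≥ 6.4 + 3.0303 = 9.4303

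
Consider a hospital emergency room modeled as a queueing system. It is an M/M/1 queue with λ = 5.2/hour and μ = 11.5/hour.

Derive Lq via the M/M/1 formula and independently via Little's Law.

Method 1 (direct): Lq = λ²/(μ(μ-λ)) = 27.04/(11.5 × 6.30) = 0.3732

Method 2 (Little's Law):
W = 1/(μ-λ) = 1/6.30 = 0.15873
Wq = W - 1/μ = 0.15873 - 0.086957 = 0.07177
Lq = λWq = 5.2 × 0.07177 = 0.3732 ✔ (matches Method 1)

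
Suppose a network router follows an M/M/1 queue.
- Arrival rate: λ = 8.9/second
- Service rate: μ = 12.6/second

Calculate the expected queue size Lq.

ρ = λ/μ = 8.9/12.6 = 0.7063
For M/M/1: Lq = λ²/(μ(μ-λ))
Lq = 79.21/(12.6 × 3.70)
Lq = 1.6991 packets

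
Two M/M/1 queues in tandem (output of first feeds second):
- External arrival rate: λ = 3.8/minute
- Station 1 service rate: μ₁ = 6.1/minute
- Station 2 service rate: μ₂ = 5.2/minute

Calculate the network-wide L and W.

By Jackson's theorem, each station behaves as independent M/M/1.
Station 1: ρ₁ = 3.8/6.1 = 0.6230, L₁ = ρ₁/(1-ρ₁) = λ/(μ₁-λ) = 3.8/2.30 = 1.6522
Station 2: ρ₂ = 3.8/5.2 = 0.7308, L₂ = ρ₂/(1-ρ₂) = λ/(μ₂-λ) = 3.8/1.40 = 2.7143
Total: L = L₁ + L₂ = 1.6522 + 2.7143 = 4.3665
W = L/λ = 4.3665/3.8 = 1.1491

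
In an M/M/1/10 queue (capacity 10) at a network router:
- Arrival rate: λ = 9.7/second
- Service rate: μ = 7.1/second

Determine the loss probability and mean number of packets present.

ρ = λ/μ = 9.7/7.1 = 1.3662
P₀ = (1-ρ)/(1-ρ^(K+1)) = (1-1.3662)/(1-1.3662^11) = -0.3662/-29.9497 = 0.01223
P_K = P₀×ρ^K = 0.012227 × 1.3662^10 = 0.012227 × 22.6539 = 0.2770
Blocking probability P_10 = 0.2770 (27.70%)
L = ρ[1 - (K+1)ρ^K + Kρ^(K+1)] / [(1-ρ)(1-ρ^(K+1))]
L = 1.3662 × (1 - 11×22.6539 + 10×30.9497) / ((1 - 1.3662) × (1 - 30.9497)) = 7.6365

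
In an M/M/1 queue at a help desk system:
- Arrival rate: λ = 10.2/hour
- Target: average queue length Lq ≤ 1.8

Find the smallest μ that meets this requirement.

For M/M/1: Lq = λ²/(μ(μ-λ))
Need Lq ≤ 1.8, i.e. μ(μ-λ) ≥ λ²/1.8
μ² - 10.2μ - 104.04/1.8 ≥ 0  →  μ² - 10.2μ - 57.8000 ≥ 0
Quadratic formula (positive root): μ = [λ + √(λ² + 4×57.8000)]/2
Discriminant: 104.04 + 4×57.8000 = 335.2400, √335.2400 = 18.3096
μ ≥ (10.2 + 18.3096)/2 = 14.2548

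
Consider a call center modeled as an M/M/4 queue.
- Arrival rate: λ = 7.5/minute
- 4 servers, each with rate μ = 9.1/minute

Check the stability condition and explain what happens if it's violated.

Stability requires ρ = λ/(cμ) < 1
ρ = 7.5/(4 × 9.1) = 7.5/36.40 = 0.2060
Since 0.2060 < 1, the system is STABLE.
The servers are busy 20.60% of the time.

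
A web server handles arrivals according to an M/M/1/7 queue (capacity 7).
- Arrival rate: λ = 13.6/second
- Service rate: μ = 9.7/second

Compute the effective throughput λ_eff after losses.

ρ = λ/μ = 13.6/9.7 = 1.40206
P₀ = (1-ρ)/(1-ρ^(K+1)) = (1-1.40206)/(1-1.40206^8) = -0.4021/-13.9325 = 0.02886
P_K = P₀×ρ^K = 0.028858 × 1.40206^7 = 0.028858 × 10.6504 = 0.3073
λ_eff = λ(1-P_K) = 13.6 × (1 - 0.307347) = 13.6 × 0.692653 = 9.4201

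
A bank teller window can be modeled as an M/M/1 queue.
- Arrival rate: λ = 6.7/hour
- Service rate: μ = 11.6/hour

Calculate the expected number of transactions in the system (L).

ρ = λ/μ = 6.7/11.6 = 0.5776
For M/M/1: L = λ/(μ-λ)
L = 6.7/(11.6-6.7) = 6.7/4.90
L = 1.3673 transactions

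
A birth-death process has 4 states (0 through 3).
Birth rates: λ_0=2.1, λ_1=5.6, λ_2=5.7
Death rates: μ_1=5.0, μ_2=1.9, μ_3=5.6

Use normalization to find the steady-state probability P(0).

Ratios P(n)/P(0) = (λ₀···λₙ₋₁)/(μ₁···μₙ):
P(1)/P(0) = (2.1)/(5.0) = 0.4200
P(2)/P(0) = (2.1×5.6)/(5.0×1.9) = 1.2379
P(3)/P(0) = (2.1×5.6×5.7)/(5.0×1.9×5.6) = 1.2600

Normalization: ∑ P(n) = 1
P(0) × (1.0000 + 0.4200 + 1.2379 + 1.2600) = 1
P(0) × 3.9179 = 1
P(0) = 1/3.9179 = 0.2552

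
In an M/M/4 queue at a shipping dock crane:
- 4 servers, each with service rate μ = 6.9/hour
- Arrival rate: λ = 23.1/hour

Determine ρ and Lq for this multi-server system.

Traffic intensity: ρ = λ/(cμ) = 23.1/(4×6.9) = 0.8370
Since ρ = 0.8370 < 1, system is stable.
Offered load a = λ/μ = cρ = 23.1/6.9 = 3.3478
P₀ = [ Σₙ₌₀^3 aⁿ/n! + a^4/(4!(1-ρ)) ]⁻¹
Σ = a^0/0! + a^1/1! + a^2/2! + a^3/3! = 1.0000 + 3.3478 + 5.6040 + 6.2537 = 16.2055
a^4/(4!(1-ρ)) = 125.6179/(24 × 0.163043) = 32.1024
P₀ = 1/(16.2055 + 32.1024) = 0.02070
Lq = P₀·a^4·ρ / (4!(1-ρ)²) = 0.0207006 × 125.6179 × 0.836957 / (24 × 0.0265832) = 3.4113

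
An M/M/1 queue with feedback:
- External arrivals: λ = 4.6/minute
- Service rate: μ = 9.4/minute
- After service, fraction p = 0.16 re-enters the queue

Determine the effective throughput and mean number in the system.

Effective arrival rate: λ_eff = λ/(1-p) = 4.6/(1-0.16) = 4.6/0.84 = 5.4762
ρ = λ_eff/μ = 5.4762/9.4 = 0.58257
L = ρ/(1-ρ) = 0.58257/(1-0.58257) = 1.3956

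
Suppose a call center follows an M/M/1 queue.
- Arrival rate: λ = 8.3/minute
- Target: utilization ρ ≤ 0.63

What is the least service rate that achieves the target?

ρ = λ/μ, so μ = λ/ρ
μ ≥ 8.3/0.63 = 13.1746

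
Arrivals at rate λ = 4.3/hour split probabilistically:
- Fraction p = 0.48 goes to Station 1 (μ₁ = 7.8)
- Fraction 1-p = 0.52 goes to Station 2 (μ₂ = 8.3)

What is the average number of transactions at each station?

Effective rates: λ₁ = 4.3×0.48 = 2.064, λ₂ = 4.3×0.52 = 2.236
Station 1: ρ₁ = 2.064/7.8 = 0.2646, L₁ = ρ₁/(1-ρ₁) = 0.2646/(1-0.2646) = 0.3598
Station 2: ρ₂ = 2.236/8.3 = 0.2694, L₂ = ρ₂/(1-ρ₂) = 0.2694/(1-0.2694) = 0.3687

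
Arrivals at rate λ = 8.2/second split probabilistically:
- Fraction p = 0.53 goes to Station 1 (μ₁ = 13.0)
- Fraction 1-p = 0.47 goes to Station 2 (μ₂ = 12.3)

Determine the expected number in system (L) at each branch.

Effective rates: λ₁ = 8.2×0.53 = 4.346, λ₂ = 8.2×0.47 = 3.854
Station 1: ρ₁ = 4.346/13.0 = 0.3343, L₁ = ρ₁/(1-ρ₁) = 0.3343/(1-0.3343) = 0.5022
Station 2: ρ₂ = 3.854/12.3 = 0.31333, L₂ = ρ₂/(1-ρ₂) = 0.31333/(1-0.31333) = 0.4563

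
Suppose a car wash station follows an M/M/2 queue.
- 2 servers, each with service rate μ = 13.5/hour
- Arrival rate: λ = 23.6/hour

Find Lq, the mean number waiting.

Traffic intensity: ρ = λ/(cμ) = 23.6/(2×13.5) = 0.8741
Since ρ = 0.8741 < 1, system is stable.
Offered load a = λ/μ = cρ = 23.6/13.5 = 1.7481
P₀ = [ Σₙ₌₀^1 aⁿ/n! + a^2/(2!(1-ρ)) ]⁻¹
Σ = a^0/0! + a^1/1! = 1.0000 + 1.7481 = 2.7481
a^2/(2!(1-ρ)) = 3.05602/(2 × 0.125926) = 12.1342
P₀ = 1/(2.7481 + 12.1342) = 0.06719
Lq = P₀·a^2·ρ / (2!(1-ρ)²) = 0.0671937 × 3.05602 × 0.874074 / (2 × 0.0158573) = 5.6594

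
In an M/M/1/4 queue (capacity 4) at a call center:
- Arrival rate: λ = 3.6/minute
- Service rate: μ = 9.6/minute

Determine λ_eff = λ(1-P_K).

ρ = λ/μ = 3.6/9.6 = 0.3750
P₀ = (1-ρ)/(1-ρ^(K+1)) = (1-0.3750)/(1-0.3750^5) = 0.6250/0.9926 = 0.6297
P_K = P₀×ρ^K = 0.62967 × 0.3750^4 = 0.62967 × 0.019775 = 0.01245
λ_eff = λ(1-P_K) = 3.6 × (1 - 0.01245) = 3.6 × 0.98755 = 3.5552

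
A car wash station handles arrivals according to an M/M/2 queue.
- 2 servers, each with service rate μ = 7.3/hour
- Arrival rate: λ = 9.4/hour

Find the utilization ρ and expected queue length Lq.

Traffic intensity: ρ = λ/(cμ) = 9.4/(2×7.3) = 0.6438
Since ρ = 0.6438 < 1, system is stable.
Offered load a = λ/μ = cρ = 9.4/7.3 = 1.2877
P₀ = [ Σₙ₌₀^1 aⁿ/n! + a^2/(2!(1-ρ)) ]⁻¹
Σ = a^0/0! + a^1/1! = 1.0000 + 1.2877 = 2.2877
a^2/(2!(1-ρ)) = 1.6581/(2 × 0.35616) = 2.3277
P₀ = 1/(2.2877 + 2.3277) = 0.2167
Lq = P₀·a^2·ρ / (2!(1-ρ)²) = 0.21667 × 1.6581 × 0.64384 / (2 × 0.12685) = 0.9117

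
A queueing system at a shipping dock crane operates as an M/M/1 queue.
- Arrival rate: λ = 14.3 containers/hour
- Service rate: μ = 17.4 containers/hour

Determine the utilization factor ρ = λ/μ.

Server utilization: ρ = λ/μ
ρ = 14.3/17.4 = 0.8218
The server is busy 82.18% of the time.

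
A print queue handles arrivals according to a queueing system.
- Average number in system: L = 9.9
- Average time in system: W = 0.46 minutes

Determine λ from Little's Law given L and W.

Little's Law: L = λW, so λ = L/W
λ = 9.9/0.46 = 21.5217 jobs/minute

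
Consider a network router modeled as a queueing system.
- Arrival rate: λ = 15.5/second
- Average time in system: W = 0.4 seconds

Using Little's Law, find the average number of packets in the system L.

Little's Law: L = λW
L = 15.5 × 0.4 = 6.2000 packets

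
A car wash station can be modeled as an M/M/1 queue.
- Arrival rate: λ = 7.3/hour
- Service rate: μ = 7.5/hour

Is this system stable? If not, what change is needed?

Stability requires ρ = λ/(cμ) < 1
ρ = 7.3/(1 × 7.5) = 7.3/7.50 = 0.9733
Since 0.9733 < 1, the system is STABLE.
The server is busy 97.33% of the time.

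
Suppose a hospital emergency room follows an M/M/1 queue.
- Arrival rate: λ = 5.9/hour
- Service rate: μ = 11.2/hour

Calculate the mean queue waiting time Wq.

First, compute utilization: ρ = λ/μ = 5.9/11.2 = 0.5268
For M/M/1: Wq = λ/(μ(μ-λ))
Wq = 5.9/(11.2 × (11.2-5.9))
Wq = 5.9/(11.2 × 5.30)
Wq = 0.09939 hours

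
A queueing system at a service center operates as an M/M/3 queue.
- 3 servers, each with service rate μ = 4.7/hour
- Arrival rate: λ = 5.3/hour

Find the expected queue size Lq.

Traffic intensity: ρ = λ/(cμ) = 5.3/(3×4.7) = 0.3759
Since ρ = 0.3759 < 1, system is stable.
Offered load a = λ/μ = cρ = 5.3/4.7 = 1.1277
P₀ = [ Σₙ₌₀^2 aⁿ/n! + a^3/(3!(1-ρ)) ]⁻¹
Σ = a^0/0! + a^1/1! + a^2/2! = 1.0000 + 1.1277 + 0.6358 = 2.7635
a^3/(3!(1-ρ)) = 1.4340/(6 × 0.62411) = 0.3829
P₀ = 1/(2.7635 + 0.3829) = 0.3178
Lq = P₀·a^3·ρ / (3!(1-ρ)²) = 0.3178 × 1.4340 × 0.3759 / (6 × 0.3895) = 0.07330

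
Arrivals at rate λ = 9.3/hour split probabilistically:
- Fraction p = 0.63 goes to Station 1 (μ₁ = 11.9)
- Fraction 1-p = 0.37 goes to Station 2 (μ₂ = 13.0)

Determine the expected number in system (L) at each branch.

Effective rates: λ₁ = 9.3×0.63 = 5.859, λ₂ = 9.3×0.37 = 3.441
Station 1: ρ₁ = 5.859/11.9 = 0.49235, L₁ = ρ₁/(1-ρ₁) = 0.49235/(1-0.49235) = 0.9699
Station 2: ρ₂ = 3.441/13.0 = 0.2647, L₂ = ρ₂/(1-ρ₂) = 0.2647/(1-0.2647) = 0.3600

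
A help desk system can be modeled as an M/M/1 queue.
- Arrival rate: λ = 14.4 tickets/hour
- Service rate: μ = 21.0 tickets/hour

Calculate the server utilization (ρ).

Server utilization: ρ = λ/μ
ρ = 14.4/21.0 = 0.6857
The server is busy 68.57% of the time.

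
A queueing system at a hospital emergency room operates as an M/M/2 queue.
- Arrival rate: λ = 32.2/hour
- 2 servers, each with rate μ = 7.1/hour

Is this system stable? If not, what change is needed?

Stability requires ρ = λ/(cμ) < 1
ρ = 32.2/(2 × 7.1) = 32.2/14.20 = 2.2676
Since 2.2676 ≥ 1, the system is UNSTABLE.
Need c > λ/μ = 32.2/7.1 = 4.54.
Minimum servers needed: c = 5.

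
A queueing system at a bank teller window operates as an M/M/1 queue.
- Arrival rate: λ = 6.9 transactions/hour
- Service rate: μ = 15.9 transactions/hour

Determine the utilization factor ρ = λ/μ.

Server utilization: ρ = λ/μ
ρ = 6.9/15.9 = 0.4340
The server is busy 43.40% of the time.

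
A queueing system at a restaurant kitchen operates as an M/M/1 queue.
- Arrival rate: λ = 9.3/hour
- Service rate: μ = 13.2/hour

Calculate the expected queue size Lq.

ρ = λ/μ = 9.3/13.2 = 0.7045
For M/M/1: Lq = λ²/(μ(μ-λ))
Lq = 86.49/(13.2 × 3.90)
Lq = 1.6801 orders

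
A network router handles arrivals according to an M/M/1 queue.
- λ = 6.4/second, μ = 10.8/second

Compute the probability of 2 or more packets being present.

ρ = λ/μ = 6.4/10.8 = 0.5926
P(N ≥ n) = ρⁿ
P(N ≥ 2) = 0.5926^2
P(N ≥ 2) = 0.3512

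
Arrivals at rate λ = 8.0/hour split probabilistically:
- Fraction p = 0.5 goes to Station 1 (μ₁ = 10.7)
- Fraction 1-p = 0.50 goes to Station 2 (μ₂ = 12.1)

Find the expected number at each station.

Effective rates: λ₁ = 8.0×0.5 = 4, λ₂ = 8.0×0.50 = 4
Station 1: ρ₁ = 4/10.7 = 0.37383, L₁ = ρ₁/(1-ρ₁) = 0.37383/(1-0.37383) = 0.5970
Station 2: ρ₂ = 4/12.1 = 0.33058, L₂ = ρ₂/(1-ρ₂) = 0.33058/(1-0.33058) = 0.4938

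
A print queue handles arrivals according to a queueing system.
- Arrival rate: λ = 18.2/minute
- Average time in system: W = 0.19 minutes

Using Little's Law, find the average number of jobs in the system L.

Little's Law: L = λW
L = 18.2 × 0.19 = 3.4580 jobs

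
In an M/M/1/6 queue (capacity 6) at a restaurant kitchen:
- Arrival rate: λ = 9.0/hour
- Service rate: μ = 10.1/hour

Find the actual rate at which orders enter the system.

ρ = λ/μ = 9.0/10.1 = 0.89109
P₀ = (1-ρ)/(1-ρ^(K+1)) = (1-0.89109)/(1-0.89109^7) = 0.1089/0.5539 = 0.1966
P_K = P₀×ρ^K = 0.19663 × 0.89109^6 = 0.19663 × 0.50064 = 0.09844
λ_eff = λ(1-P_K) = 9.0 × (1 - 0.09844) = 9.0 × 0.90156 = 8.1140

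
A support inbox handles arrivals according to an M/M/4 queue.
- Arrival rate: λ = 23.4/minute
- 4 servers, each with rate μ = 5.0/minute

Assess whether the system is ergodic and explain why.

Stability requires ρ = λ/(cμ) < 1
ρ = 23.4/(4 × 5.0) = 23.4/20.00 = 1.1700
Since 1.1700 ≥ 1, the system is UNSTABLE.
Need c > λ/μ = 23.4/5.0 = 4.68.
Minimum servers needed: c = 5.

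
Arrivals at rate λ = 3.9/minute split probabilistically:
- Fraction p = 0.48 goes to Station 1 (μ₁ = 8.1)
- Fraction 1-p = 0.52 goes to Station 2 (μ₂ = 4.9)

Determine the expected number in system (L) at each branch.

Effective rates: λ₁ = 3.9×0.48 = 1.872, λ₂ = 3.9×0.52 = 2.028
Station 1: ρ₁ = 1.872/8.1 = 0.2311, L₁ = ρ₁/(1-ρ₁) = 0.2311/(1-0.2311) = 0.3006
Station 2: ρ₂ = 2.028/4.9 = 0.41388, L₂ = ρ₂/(1-ρ₂) = 0.41388/(1-0.41388) = 0.7061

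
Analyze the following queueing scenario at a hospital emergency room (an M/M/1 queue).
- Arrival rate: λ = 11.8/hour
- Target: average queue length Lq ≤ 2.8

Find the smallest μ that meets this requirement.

For M/M/1: Lq = λ²/(μ(μ-λ))
Need Lq ≤ 2.8, i.e. μ(μ-λ) ≥ λ²/2.8
μ² - 11.8μ - 139.24/2.8 ≥ 0  →  μ² - 11.8μ - 49.72857 ≥ 0
Quadratic formula (positive root): μ = [λ + √(λ² + 4×49.72857)]/2
Discriminant: 139.24 + 4×49.72857 = 338.1543, √338.1543 = 18.3890
μ ≥ (11.8 + 18.3890)/2 = 15.0945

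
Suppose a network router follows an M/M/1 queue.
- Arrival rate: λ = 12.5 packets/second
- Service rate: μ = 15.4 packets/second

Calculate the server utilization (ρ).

Server utilization: ρ = λ/μ
ρ = 12.5/15.4 = 0.8117
The server is busy 81.17% of the time.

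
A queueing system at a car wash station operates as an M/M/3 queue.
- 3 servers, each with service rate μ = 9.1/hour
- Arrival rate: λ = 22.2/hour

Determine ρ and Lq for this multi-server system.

Traffic intensity: ρ = λ/(cμ) = 22.2/(3×9.1) = 0.8132
Since ρ = 0.8132 < 1, system is stable.
Offered load a = λ/μ = cρ = 22.2/9.1 = 2.4396
P₀ = [ Σₙ₌₀^2 aⁿ/n! + a^3/(3!(1-ρ)) ]⁻¹
Σ = a^0/0! + a^1/1! + a^2/2! = 1.0000 + 2.4396 + 2.9757 = 6.4153
a^3/(3!(1-ρ)) = 14.51893/(6 × 0.1868132) = 12.9532
P₀ = 1/(6.4153 + 12.9532) = 0.05163
Lq = P₀·a^3·ρ / (3!(1-ρ)²) = 0.05163 × 14.5189 × 0.8132 / (6 × 0.03490) = 2.9111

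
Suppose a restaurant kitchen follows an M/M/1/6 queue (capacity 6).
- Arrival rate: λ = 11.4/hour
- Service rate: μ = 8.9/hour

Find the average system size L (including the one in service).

ρ = λ/μ = 11.4/8.9 = 1.2809
P₀ = (1-ρ)/(1-ρ^(K+1)) = (1-1.2809)/(1-1.2809^7) = -0.2809/-4.6573 = 0.06031
P_K = P₀×ρ^K = 0.06031 × 1.2809^6 = 0.06031 × 4.4166 = 0.2664
L = ρ[1 - (K+1)ρ^K + Kρ^(K+1)] / [(1-ρ)(1-ρ^(K+1))]
L = 1.2809 × (1 - 7×4.416633 + 6×5.657266) / ((1 - 1.2809) × (1 - 5.657266)) = 3.9430 orders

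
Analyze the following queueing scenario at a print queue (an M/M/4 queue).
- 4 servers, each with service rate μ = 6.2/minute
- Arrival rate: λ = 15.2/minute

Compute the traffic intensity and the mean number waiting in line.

Traffic intensity: ρ = λ/(cμ) = 15.2/(4×6.2) = 0.6129
Since ρ = 0.6129 < 1, system is stable.
Offered load a = λ/μ = cρ = 15.2/6.2 = 2.4516
P₀ = [ Σₙ₌₀^3 aⁿ/n! + a^4/(4!(1-ρ)) ]⁻¹
Σ = a^0/0! + a^1/1! + a^2/2! + a^3/3! = 1.0000 + 2.4516 + 3.0052 + 2.4559 = 8.9127
a^4/(4!(1-ρ)) = 36.1250/(24 × 0.387097) = 3.8885
P₀ = 1/(8.9127 + 3.8885) = 0.07812
Lq = P₀·a^4·ρ / (4!(1-ρ)²) = 0.078118 × 36.1250 × 0.61290 / (24 × 0.14984) = 0.4810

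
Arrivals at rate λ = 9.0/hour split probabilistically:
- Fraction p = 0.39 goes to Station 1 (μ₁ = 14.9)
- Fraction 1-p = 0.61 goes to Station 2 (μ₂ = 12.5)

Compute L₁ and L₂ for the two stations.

Effective rates: λ₁ = 9.0×0.39 = 3.51, λ₂ = 9.0×0.61 = 5.49
Station 1: ρ₁ = 3.51/14.9 = 0.2356, L₁ = ρ₁/(1-ρ₁) = 0.2356/(1-0.2356) = 0.3082
Station 2: ρ₂ = 5.49/12.5 = 0.4392, L₂ = ρ₂/(1-ρ₂) = 0.4392/(1-0.4392) = 0.7832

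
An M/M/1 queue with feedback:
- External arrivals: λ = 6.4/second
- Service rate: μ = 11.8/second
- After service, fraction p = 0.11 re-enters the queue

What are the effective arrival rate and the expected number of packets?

Effective arrival rate: λ_eff = λ/(1-p) = 6.4/(1-0.11) = 6.4/0.89 = 7.1910
ρ = λ_eff/μ = 7.1910/11.8 = 0.6094
L = ρ/(1-ρ) = 0.6094/(1-0.6094) = 1.5602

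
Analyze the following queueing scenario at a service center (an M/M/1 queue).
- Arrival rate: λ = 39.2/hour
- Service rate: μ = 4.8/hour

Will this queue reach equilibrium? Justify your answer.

Stability requires ρ = λ/(cμ) < 1
ρ = 39.2/(1 × 4.8) = 39.2/4.80 = 8.1667
Since 8.1667 ≥ 1, the system is UNSTABLE.
Queue grows without bound. Need μ > λ = 39.2.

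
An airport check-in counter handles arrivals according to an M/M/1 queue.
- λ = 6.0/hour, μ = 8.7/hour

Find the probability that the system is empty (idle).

ρ = λ/μ = 6.0/8.7 = 0.6897
P(0) = 1 - ρ = 1 - 0.6897 = 0.3103
The server is idle 31.03% of the time.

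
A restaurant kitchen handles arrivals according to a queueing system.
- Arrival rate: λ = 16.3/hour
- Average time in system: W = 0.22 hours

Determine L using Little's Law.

Little's Law: L = λW
L = 16.3 × 0.22 = 3.5860 orders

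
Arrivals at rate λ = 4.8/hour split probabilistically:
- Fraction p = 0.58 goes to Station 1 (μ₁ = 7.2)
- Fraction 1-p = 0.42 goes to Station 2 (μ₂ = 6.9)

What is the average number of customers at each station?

Effective rates: λ₁ = 4.8×0.58 = 2.784, λ₂ = 4.8×0.42 = 2.016
Station 1: ρ₁ = 2.784/7.2 = 0.38667, L₁ = ρ₁/(1-ρ₁) = 0.38667/(1-0.38667) = 0.6304
Station 2: ρ₂ = 2.016/6.9 = 0.2922, L₂ = ρ₂/(1-ρ₂) = 0.2922/(1-0.2922) = 0.4128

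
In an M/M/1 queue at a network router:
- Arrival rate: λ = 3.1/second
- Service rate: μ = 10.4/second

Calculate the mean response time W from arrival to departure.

First, compute utilization: ρ = λ/μ = 3.1/10.4 = 0.2981
For M/M/1: W = 1/(μ-λ)
W = 1/(10.4-3.1) = 1/7.30
W = 0.1370 seconds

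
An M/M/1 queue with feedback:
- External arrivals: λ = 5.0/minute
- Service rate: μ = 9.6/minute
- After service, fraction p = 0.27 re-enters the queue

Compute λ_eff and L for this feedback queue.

Effective arrival rate: λ_eff = λ/(1-p) = 5.0/(1-0.27) = 5.0/0.73 = 6.8493
ρ = λ_eff/μ = 6.8493/9.6 = 0.71347
L = ρ/(1-ρ) = 0.71347/(1-0.71347) = 2.4900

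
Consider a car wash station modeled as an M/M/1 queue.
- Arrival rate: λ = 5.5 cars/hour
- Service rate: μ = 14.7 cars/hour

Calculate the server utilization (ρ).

Server utilization: ρ = λ/μ
ρ = 5.5/14.7 = 0.3741
The server is busy 37.41% of the time.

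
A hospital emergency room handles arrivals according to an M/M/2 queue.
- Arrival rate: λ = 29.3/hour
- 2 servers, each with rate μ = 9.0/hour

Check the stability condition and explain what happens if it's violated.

Stability requires ρ = λ/(cμ) < 1
ρ = 29.3/(2 × 9.0) = 29.3/18.00 = 1.6278
Since 1.6278 ≥ 1, the system is UNSTABLE.
Need c > λ/μ = 29.3/9.0 = 3.26.
Minimum servers needed: c = 4.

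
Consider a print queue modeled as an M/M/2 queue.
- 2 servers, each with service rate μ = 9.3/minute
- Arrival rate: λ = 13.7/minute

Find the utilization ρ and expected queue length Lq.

Traffic intensity: ρ = λ/(cμ) = 13.7/(2×9.3) = 0.7366
Since ρ = 0.7366 < 1, system is stable.
Offered load a = λ/μ = cρ = 13.7/9.3 = 1.4731
P₀ = [ Σₙ₌₀^1 aⁿ/n! + a^2/(2!(1-ρ)) ]⁻¹
Σ = a^0/0! + a^1/1! = 1.0000 + 1.4731 = 2.4731
a^2/(2!(1-ρ)) = 2.17008/(2 × 0.263441) = 4.1187
P₀ = 1/(2.4731 + 4.1187) = 0.1517
Lq = P₀·a^2·ρ / (2!(1-ρ)²) = 0.15170 × 2.1701 × 0.73656 / (2 × 0.069401) = 1.7469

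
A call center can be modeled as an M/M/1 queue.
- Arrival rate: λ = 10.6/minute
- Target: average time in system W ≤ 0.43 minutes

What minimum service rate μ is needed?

For M/M/1: W = 1/(μ-λ)
Need W ≤ 0.43, so 1/(μ-λ) ≤ 0.43
μ - λ ≥ 1/0.43 = 2.3256
μ ≥ 10.6 + 2.3256 = 12.9256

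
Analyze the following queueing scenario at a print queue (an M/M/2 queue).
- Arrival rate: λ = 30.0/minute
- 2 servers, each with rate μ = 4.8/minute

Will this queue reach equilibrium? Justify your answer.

Stability requires ρ = λ/(cμ) < 1
ρ = 30.0/(2 × 4.8) = 30.0/9.60 = 3.1250
Since 3.1250 ≥ 1, the system is UNSTABLE.
Need c > λ/μ = 30.0/4.8 = 6.25.
Minimum servers needed: c = 7.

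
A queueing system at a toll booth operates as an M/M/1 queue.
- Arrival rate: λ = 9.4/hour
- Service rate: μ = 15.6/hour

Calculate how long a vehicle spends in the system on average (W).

First, compute utilization: ρ = λ/μ = 9.4/15.6 = 0.6026
For M/M/1: W = 1/(μ-λ)
W = 1/(15.6-9.4) = 1/6.20
W = 0.1613 hours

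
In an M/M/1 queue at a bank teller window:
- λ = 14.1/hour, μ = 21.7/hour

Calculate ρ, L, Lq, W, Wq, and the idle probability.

Step 1: ρ = λ/μ = 14.1/21.7 = 0.6498
Step 2: L = λ/(μ-λ) = 14.1/7.60 = 1.8553
Step 3: Lq = λ²/(μ(μ-λ)) = 198.81/(21.7×7.60) = 1.2055
Step 4: W = 1/(μ-λ) = 1/7.60 = 0.13158
Step 5: Wq = λ/(μ(μ-λ)) = 14.1/(21.7×7.60) = 0.08550
Step 6: P(0) = 1-ρ = 0.3502
Verify: L = λW = 14.1×0.13158 = 1.8553 ✔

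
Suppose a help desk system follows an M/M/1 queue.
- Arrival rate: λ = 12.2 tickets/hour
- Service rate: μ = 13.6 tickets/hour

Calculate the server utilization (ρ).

Server utilization: ρ = λ/μ
ρ = 12.2/13.6 = 0.8971
The server is busy 89.71% of the time.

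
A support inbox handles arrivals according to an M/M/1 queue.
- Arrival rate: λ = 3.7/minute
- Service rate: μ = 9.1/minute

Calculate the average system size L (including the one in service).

ρ = λ/μ = 3.7/9.1 = 0.4066
For M/M/1: L = λ/(μ-λ)
L = 3.7/(9.1-3.7) = 3.7/5.40
L = 0.6852 emails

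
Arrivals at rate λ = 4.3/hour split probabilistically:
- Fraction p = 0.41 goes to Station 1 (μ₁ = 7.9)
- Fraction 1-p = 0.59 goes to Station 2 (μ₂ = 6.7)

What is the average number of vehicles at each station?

Effective rates: λ₁ = 4.3×0.41 = 1.763, λ₂ = 4.3×0.59 = 2.537
Station 1: ρ₁ = 1.763/7.9 = 0.2232, L₁ = ρ₁/(1-ρ₁) = 0.2232/(1-0.2232) = 0.2873
Station 2: ρ₂ = 2.537/6.7 = 0.37866, L₂ = ρ₂/(1-ρ₂) = 0.37866/(1-0.37866) = 0.6094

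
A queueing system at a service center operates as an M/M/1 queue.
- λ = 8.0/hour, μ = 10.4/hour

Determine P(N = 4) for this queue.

ρ = λ/μ = 8.0/10.4 = 0.7692
P(n) = (1-ρ)ρⁿ
P(4) = (1-0.7692) × 0.7692^4
P(4) = 0.2308 × 0.3501
P(4) = 0.08080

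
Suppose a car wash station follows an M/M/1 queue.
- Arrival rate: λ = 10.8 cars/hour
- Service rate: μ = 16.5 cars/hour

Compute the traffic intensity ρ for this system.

Server utilization: ρ = λ/μ
ρ = 10.8/16.5 = 0.6545
The server is busy 65.45% of the time.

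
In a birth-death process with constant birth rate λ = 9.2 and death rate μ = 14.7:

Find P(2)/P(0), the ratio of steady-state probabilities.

For constant rates: P(n)/P(0) = (λ/μ)^n
P(2)/P(0) = (9.2/14.7)^2 = 0.62585^2 = 0.3917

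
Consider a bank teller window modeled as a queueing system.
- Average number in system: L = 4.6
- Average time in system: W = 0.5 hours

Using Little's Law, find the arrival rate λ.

Little's Law: L = λW, so λ = L/W
λ = 4.6/0.5 = 9.2000 transactions/hour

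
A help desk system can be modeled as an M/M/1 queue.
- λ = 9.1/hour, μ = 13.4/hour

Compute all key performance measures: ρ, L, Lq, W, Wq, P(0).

Step 1: ρ = λ/μ = 9.1/13.4 = 0.6791
Step 2: L = λ/(μ-λ) = 9.1/4.30 = 2.1163
Step 3: Lq = λ²/(μ(μ-λ)) = 82.81/(13.4×4.30) = 1.4372
Step 4: W = 1/(μ-λ) = 1/4.30 = 0.23256
Step 5: Wq = λ/(μ(μ-λ)) = 9.1/(13.4×4.30) = 0.1579
Step 6: P(0) = 1-ρ = 0.3209
Verify: L = λW = 9.1×0.23256 = 2.1163 ✔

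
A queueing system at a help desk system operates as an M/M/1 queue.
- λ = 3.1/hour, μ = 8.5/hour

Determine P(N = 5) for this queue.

ρ = λ/μ = 3.1/8.5 = 0.3647
P(n) = (1-ρ)ρⁿ
P(5) = (1-0.3647) × 0.3647^5
P(5) = 0.6353 × 0.006452
P(5) = 0.004099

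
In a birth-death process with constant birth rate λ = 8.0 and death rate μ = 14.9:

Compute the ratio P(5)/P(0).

For constant rates: P(n)/P(0) = (λ/μ)^n
P(5)/P(0) = (8.0/14.9)^5 = 0.53691^5 = 0.04462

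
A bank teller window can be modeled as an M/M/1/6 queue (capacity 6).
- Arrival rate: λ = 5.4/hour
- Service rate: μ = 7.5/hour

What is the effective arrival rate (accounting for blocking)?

ρ = λ/μ = 5.4/7.5 = 0.7200
P₀ = (1-ρ)/(1-ρ^(K+1)) = (1-0.7200)/(1-0.7200^7) = 0.2800/0.8997 = 0.3112
P_K = P₀×ρ^K = 0.31122 × 0.7200^6 = 0.31122 × 0.13931 = 0.04336
λ_eff = λ(1-P_K) = 5.4 × (1 - 0.04336) = 5.4 × 0.95664 = 5.1659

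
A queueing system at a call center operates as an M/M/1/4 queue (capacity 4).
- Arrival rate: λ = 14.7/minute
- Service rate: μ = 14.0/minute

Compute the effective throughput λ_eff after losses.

ρ = λ/μ = 14.7/14.0 = 1.0500
P₀ = (1-ρ)/(1-ρ^(K+1)) = (1-1.0500)/(1-1.0500^5) = -0.05000/-0.2763 = 0.1810
P_K = P₀×ρ^K = 0.1810 × 1.0500^4 = 0.1810 × 1.2155 = 0.2200
λ_eff = λ(1-P_K) = 14.7 × (1 - 0.219976) = 14.7 × 0.780024 = 11.4664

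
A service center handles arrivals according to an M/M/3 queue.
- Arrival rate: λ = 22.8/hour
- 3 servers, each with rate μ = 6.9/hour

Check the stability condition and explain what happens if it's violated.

Stability requires ρ = λ/(cμ) < 1
ρ = 22.8/(3 × 6.9) = 22.8/20.70 = 1.1014
Since 1.1014 ≥ 1, the system is UNSTABLE.
Need c > λ/μ = 22.8/6.9 = 3.30.
Minimum servers needed: c = 4.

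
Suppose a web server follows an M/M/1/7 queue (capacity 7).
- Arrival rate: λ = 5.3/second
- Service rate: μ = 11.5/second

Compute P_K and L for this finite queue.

ρ = λ/μ = 5.3/11.5 = 0.46087
P₀ = (1-ρ)/(1-ρ^(K+1)) = (1-0.46087)/(1-0.46087^8) = 0.5391/0.9980 = 0.5402
P_K = P₀×ρ^K = 0.5402 × 0.46087^7 = 0.5402 × 0.004416 = 0.002386
Blocking probability P_7 = 0.002386 (0.24%)
L = ρ[1 - (K+1)ρ^K + Kρ^(K+1)] / [(1-ρ)(1-ρ^(K+1))]
L = 0.46087 × (1 - 8×0.004416 + 7×0.002035) / ((1 - 0.46087) × (1 - 0.002035)) = 0.8385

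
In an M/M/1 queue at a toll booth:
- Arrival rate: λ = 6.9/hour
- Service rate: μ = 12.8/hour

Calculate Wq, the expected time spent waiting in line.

First, compute utilization: ρ = λ/μ = 6.9/12.8 = 0.5391
For M/M/1: Wq = λ/(μ(μ-λ))
Wq = 6.9/(12.8 × (12.8-6.9))
Wq = 6.9/(12.8 × 5.90)
Wq = 0.09137 hours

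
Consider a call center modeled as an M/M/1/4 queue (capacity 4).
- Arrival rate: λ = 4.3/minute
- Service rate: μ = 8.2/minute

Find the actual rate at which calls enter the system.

ρ = λ/μ = 4.3/8.2 = 0.5244
P₀ = (1-ρ)/(1-ρ^(K+1)) = (1-0.5244)/(1-0.5244^5) = 0.47560/0.96034 = 0.4952
P_K = P₀×ρ^K = 0.4952 × 0.5244^4 = 0.4952 × 0.07562 = 0.03745
λ_eff = λ(1-P_K) = 4.3 × (1 - 0.03745) = 4.3 × 0.96255 = 4.1390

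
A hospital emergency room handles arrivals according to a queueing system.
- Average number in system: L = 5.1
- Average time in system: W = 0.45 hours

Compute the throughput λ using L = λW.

Little's Law: L = λW, so λ = L/W
λ = 5.1/0.45 = 11.3333 patients/hour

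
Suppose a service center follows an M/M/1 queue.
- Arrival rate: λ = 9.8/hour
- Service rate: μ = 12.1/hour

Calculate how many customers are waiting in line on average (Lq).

ρ = λ/μ = 9.8/12.1 = 0.8099
For M/M/1: Lq = λ²/(μ(μ-λ))
Lq = 96.04/(12.1 × 2.30)
Lq = 3.4510 customers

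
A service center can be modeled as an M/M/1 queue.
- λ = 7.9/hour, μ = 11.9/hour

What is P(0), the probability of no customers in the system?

ρ = λ/μ = 7.9/11.9 = 0.6639
P(0) = 1 - ρ = 1 - 0.6639 = 0.3361
The server is idle 33.61% of the time.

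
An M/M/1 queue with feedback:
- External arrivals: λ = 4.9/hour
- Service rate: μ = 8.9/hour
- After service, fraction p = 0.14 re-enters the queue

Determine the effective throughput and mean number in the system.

Effective arrival rate: λ_eff = λ/(1-p) = 4.9/(1-0.14) = 4.9/0.86 = 5.6977
ρ = λ_eff/μ = 5.6977/8.9 = 0.64019
L = ρ/(1-ρ) = 0.64019/(1-0.64019) = 1.7792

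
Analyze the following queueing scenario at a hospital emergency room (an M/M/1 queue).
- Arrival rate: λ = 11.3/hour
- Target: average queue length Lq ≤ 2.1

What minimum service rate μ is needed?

For M/M/1: Lq = λ²/(μ(μ-λ))
Need Lq ≤ 2.1, i.e. μ(μ-λ) ≥ λ²/2.1
μ² - 11.3μ - 127.69/2.1 ≥ 0  →  μ² - 11.3μ - 60.80476 ≥ 0
Quadratic formula (positive root): μ = [λ + √(λ² + 4×60.80476)]/2
Discriminant: 127.69 + 4×60.80476 = 370.9090, √370.9090 = 19.2590
μ ≥ (11.3 + 19.2590)/2 = 15.2795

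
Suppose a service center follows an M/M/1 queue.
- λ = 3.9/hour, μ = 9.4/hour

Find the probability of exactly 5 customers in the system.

ρ = λ/μ = 3.9/9.4 = 0.41489
P(n) = (1-ρ)ρⁿ
P(5) = (1-0.41489) × 0.41489^5
P(5) = 0.58511 × 0.012293
P(5) = 0.007193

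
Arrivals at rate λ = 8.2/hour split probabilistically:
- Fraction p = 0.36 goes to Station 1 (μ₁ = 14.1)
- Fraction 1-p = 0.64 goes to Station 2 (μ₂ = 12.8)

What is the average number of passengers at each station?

Effective rates: λ₁ = 8.2×0.36 = 2.952, λ₂ = 8.2×0.64 = 5.248
Station 1: ρ₁ = 2.952/14.1 = 0.20936, L₁ = ρ₁/(1-ρ₁) = 0.20936/(1-0.20936) = 0.2648
Station 2: ρ₂ = 5.248/12.8 = 0.4100, L₂ = ρ₂/(1-ρ₂) = 0.4100/(1-0.4100) = 0.6949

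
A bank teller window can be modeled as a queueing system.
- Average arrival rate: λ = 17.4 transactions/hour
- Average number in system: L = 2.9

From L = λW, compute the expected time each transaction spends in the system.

Little's Law: L = λW, so W = L/λ
W = 2.9/17.4 = 0.1667 hours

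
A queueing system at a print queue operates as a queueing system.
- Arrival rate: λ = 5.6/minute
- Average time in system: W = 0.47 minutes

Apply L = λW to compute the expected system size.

Little's Law: L = λW
L = 5.6 × 0.47 = 2.6320 jobs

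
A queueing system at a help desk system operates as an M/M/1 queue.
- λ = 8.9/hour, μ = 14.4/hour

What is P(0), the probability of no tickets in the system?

ρ = λ/μ = 8.9/14.4 = 0.6181
P(0) = 1 - ρ = 1 - 0.6181 = 0.3819
The server is idle 38.19% of the time.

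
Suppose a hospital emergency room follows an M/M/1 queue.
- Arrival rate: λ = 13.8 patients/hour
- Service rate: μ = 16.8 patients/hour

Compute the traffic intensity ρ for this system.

Server utilization: ρ = λ/μ
ρ = 13.8/16.8 = 0.8214
The server is busy 82.14% of the time.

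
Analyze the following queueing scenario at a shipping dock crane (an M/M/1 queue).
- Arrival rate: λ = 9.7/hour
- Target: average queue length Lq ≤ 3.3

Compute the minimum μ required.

For M/M/1: Lq = λ²/(μ(μ-λ))
Need Lq ≤ 3.3, i.e. μ(μ-λ) ≥ λ²/3.3
μ² - 9.7μ - 94.09/3.3 ≥ 0  →  μ² - 9.7μ - 28.51212 ≥ 0
Quadratic formula (positive root): μ = [λ + √(λ² + 4×28.51212)]/2
Discriminant: 94.09 + 4×28.51212 = 208.1385, √208.1385 = 14.4270
μ ≥ (9.7 + 14.4270)/2 = 12.0635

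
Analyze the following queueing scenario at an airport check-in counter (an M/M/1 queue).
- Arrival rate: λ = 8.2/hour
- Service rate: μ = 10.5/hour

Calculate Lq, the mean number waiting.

ρ = λ/μ = 8.2/10.5 = 0.7810
For M/M/1: Lq = λ²/(μ(μ-λ))
Lq = 67.24/(10.5 × 2.30)
Lq = 2.7843 passengers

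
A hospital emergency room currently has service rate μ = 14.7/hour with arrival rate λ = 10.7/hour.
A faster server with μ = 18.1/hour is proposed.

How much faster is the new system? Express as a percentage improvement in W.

System 1: ρ₁ = 10.7/14.7 = 0.7279, W₁ = 1/(14.7-10.7) = 0.250000
System 2: ρ₂ = 10.7/18.1 = 0.5912, W₂ = 1/(18.1-10.7) = 0.135135
Improvement: (W₁-W₂)/W₁ = (0.250000-0.135135)/0.250000 = 45.95%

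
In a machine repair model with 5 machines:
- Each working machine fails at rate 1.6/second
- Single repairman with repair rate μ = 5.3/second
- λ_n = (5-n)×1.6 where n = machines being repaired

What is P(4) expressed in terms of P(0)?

P(4)/P(0) = ∏_{i=0}^{4-1} λ_i/μ_{i+1}
= (5-0)×1.6/5.3 × (5-1)×1.6/5.3 × (5-2)×1.6/5.3 × (5-3)×1.6/5.3
= 0.9967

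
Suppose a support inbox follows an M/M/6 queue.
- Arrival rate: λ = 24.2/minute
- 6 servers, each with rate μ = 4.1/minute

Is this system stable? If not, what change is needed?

Stability requires ρ = λ/(cμ) < 1
ρ = 24.2/(6 × 4.1) = 24.2/24.60 = 0.9837
Since 0.9837 < 1, the system is STABLE.
The servers are busy 98.37% of the time.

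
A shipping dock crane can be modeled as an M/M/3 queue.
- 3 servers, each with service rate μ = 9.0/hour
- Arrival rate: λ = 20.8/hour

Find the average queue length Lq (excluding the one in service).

Traffic intensity: ρ = λ/(cμ) = 20.8/(3×9.0) = 0.7704
Since ρ = 0.7704 < 1, system is stable.
Offered load a = λ/μ = cρ = 20.8/9.0 = 2.3111
P₀ = [ Σₙ₌₀^2 aⁿ/n! + a^3/(3!(1-ρ)) ]⁻¹
Σ = a^0/0! + a^1/1! + a^2/2! = 1.0000 + 2.3111 + 2.6706 = 5.9817
a^3/(3!(1-ρ)) = 12.3442/(6 × 0.22963) = 8.9595
P₀ = 1/(5.9817 + 8.9595) = 0.06693
Lq = P₀·a^3·ρ / (3!(1-ρ)²) = 0.066929 × 12.3442 × 0.77037 / (6 × 0.052730) = 2.0117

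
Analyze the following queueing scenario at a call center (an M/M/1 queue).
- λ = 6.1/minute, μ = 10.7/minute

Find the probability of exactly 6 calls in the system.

ρ = λ/μ = 6.1/10.7 = 0.5701
P(n) = (1-ρ)ρⁿ
P(6) = (1-0.5701) × 0.5701^6
P(6) = 0.4299 × 0.03433
P(6) = 0.01476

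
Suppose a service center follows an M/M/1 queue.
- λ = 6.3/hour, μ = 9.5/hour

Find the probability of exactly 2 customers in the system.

ρ = λ/μ = 6.3/9.5 = 0.6632
P(n) = (1-ρ)ρⁿ
P(2) = (1-0.6632) × 0.6632^2
P(2) = 0.3368 × 0.4398
P(2) = 0.1481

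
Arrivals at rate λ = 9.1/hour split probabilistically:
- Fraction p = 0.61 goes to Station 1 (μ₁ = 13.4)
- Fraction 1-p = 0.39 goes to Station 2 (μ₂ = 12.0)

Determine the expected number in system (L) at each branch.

Effective rates: λ₁ = 9.1×0.61 = 5.551, λ₂ = 9.1×0.39 = 3.549
Station 1: ρ₁ = 5.551/13.4 = 0.41425, L₁ = ρ₁/(1-ρ₁) = 0.41425/(1-0.41425) = 0.7072
Station 2: ρ₂ = 3.549/12.0 = 0.29575, L₂ = ρ₂/(1-ρ₂) = 0.29575/(1-0.29575) = 0.4200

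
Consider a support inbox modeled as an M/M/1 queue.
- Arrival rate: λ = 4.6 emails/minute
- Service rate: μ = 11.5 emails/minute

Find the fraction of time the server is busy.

Server utilization: ρ = λ/μ
ρ = 4.6/11.5 = 0.4000
The server is busy 40.00% of the time.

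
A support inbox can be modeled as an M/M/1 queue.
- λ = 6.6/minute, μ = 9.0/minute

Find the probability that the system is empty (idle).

ρ = λ/μ = 6.6/9.0 = 0.7333
P(0) = 1 - ρ = 1 - 0.7333 = 0.2667
The server is idle 26.67% of the time.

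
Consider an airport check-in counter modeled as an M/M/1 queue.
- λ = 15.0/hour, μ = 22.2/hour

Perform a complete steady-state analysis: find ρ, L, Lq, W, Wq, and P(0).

Step 1: ρ = λ/μ = 15.0/22.2 = 0.6757
Step 2: L = λ/(μ-λ) = 15.0/7.20 = 2.0833
Step 3: Lq = λ²/(μ(μ-λ)) = 225.00/(22.2×7.20) = 1.4077
Step 4: W = 1/(μ-λ) = 1/7.20 = 0.138889
Step 5: Wq = λ/(μ(μ-λ)) = 15.0/(22.2×7.20) = 0.09384
Step 6: P(0) = 1-ρ = 0.3243
Verify: L = λW = 15.0×0.138889 = 2.0833 ✔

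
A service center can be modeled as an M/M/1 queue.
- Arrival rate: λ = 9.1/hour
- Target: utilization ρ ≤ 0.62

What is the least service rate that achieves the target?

ρ = λ/μ, so μ = λ/ρ
μ ≥ 9.1/0.62 = 14.6774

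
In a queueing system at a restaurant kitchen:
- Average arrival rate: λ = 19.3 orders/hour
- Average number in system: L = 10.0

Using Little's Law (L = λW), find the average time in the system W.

Little's Law: L = λW, so W = L/λ
W = 10.0/19.3 = 0.5181 hours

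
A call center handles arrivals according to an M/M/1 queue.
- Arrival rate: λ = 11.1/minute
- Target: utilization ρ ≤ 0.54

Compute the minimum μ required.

ρ = λ/μ, so μ = λ/ρ
μ ≥ 11.1/0.54 = 20.5556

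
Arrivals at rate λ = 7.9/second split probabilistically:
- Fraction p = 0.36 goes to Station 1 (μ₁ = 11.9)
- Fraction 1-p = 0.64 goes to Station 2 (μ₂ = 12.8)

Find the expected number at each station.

Effective rates: λ₁ = 7.9×0.36 = 2.844, λ₂ = 7.9×0.64 = 5.056
Station 1: ρ₁ = 2.844/11.9 = 0.23899, L₁ = ρ₁/(1-ρ₁) = 0.23899/(1-0.23899) = 0.3140
Station 2: ρ₂ = 5.056/12.8 = 0.3950, L₂ = ρ₂/(1-ρ₂) = 0.3950/(1-0.3950) = 0.6529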